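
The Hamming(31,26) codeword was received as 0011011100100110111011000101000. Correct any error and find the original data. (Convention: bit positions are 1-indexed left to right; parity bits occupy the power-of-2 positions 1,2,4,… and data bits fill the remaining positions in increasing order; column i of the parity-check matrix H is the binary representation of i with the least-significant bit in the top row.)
Syndrome s = H · r^T (mod 2), r = 0011011100100110111011000101000:
  s[0] = (1010101010101010101010101010101)·(0011011100100110111011000101000) mod 2 = 0+0+1+0+0+0+1+0+0+0+1+0+0+0+1+0+1+0+1+0+1+0+0+0+0+0+0+0+0+0+0 mod 2 = 1
  s[1] = (0110011001100110011001100110011)·(0011011100100110111011000101000) mod 2 = 0+0+1+0+0+1+1+0+0+0+1+0+0+1+1+0+0+1+1+0+0+1+0+0+0+1+0+0+0+0+0 mod 2 = 0
  s[2] = (0001111000011110000111100001111)·(0011011100100110111011000101000) mod 2 = 0+0+0+1+0+1+1+0+0+0+0+0+0+1+1+0+0+0+0+0+1+1+0+0+0+0+0+1+0+0+0 mod 2 = 0
  s[3] = (0000000111111110000000011111111)·(0011011100100110111011000101000) mod 2 = 0+0+0+0+0+0+0+1+0+0+1+0+0+1+1+0+0+0+0+0+0+0+0+0+0+1+0+1+0+0+0 mod 2 = 0
  s[4] = (0000000000000001111111111111111)·(0011011100100110111011000101000) mod 2 = 0+0+0+0+0+0+0+0+0+0+0+0+0+0+0+0+1+1+1+0+1+1+0+0+0+1+0+1+0+0+0 mod 2 = 1
Syndrome = 10001
Column 17 of H equals this syndrome → error at bit 17 (1-indexed).
Flip bit 17: 0011011100100110111011000101000 → 0011011100100110011011000101000
Extract data bits at positions {3,5,6,7,9,10,11,12,13,14,15,17,18,19,20,21,22,23,24,25,26,27,28,29,30,31}: 10110010011011011000101000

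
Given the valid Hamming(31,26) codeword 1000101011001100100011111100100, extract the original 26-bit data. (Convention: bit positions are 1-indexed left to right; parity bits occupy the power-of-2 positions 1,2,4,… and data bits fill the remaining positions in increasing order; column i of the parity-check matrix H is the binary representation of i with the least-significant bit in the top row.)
Parity bits occupy power-of-2 positions; data bits are at positions {3,5,6,7,9,10,11,12,13,14,15,17,18,19,20,21,22,23,24,25,26,27,28,29,30,31} (1-indexed).
Extract: c[3]=0 c[5]=1 c[6]=0 c[7]=1 c[9]=1 c[10]=1 c[11]=0 c[12]=0 c[13]=1 c[14]=1 c[15]=0 c[17]=1 c[18]=0 c[19]=0 c[20]=0 c[21]=1 c[22]=1 c[23]=1 c[24]=1 c[25]=1 c[26]=1 c[27]=0 c[28]=0 c[29]=1 c[30]=0 c[31]=0
Data = 01011100110100011111100100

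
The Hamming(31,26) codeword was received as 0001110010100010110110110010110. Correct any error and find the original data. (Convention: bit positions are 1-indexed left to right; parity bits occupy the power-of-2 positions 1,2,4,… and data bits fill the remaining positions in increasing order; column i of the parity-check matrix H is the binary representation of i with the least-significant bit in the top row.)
Syndrome s = H · r^T (mod 2), r = 0001110010100010110110110010110:
  s[0] = (1010101010101010101010101010101)·(0001110010100010110110110010110) mod 2 = 0+0+0+0+1+0+0+0+1+0+1+0+0+0+1+0+1+0+0+0+1+0+1+0+0+0+1+0+1+0+0 mod 2 = 1
  s[1] = (0110011001100110011001100110011)·(0001110010100010110110110010110) mod 2 = 0+0+0+0+0+1+0+0+0+0+1+0+0+0+1+0+0+1+0+0+0+0+1+0+0+0+1+0+0+1+0 mod 2 = 1
  s[2] = (0001111000011110000111100001111)·(0001110010100010110110110010110) mod 2 = 0+0+0+1+1+1+0+0+0+0+0+0+0+0+1+0+0+0+0+1+1+0+1+0+0+0+0+0+1+1+0 mod 2 = 1
  s[3] = (0000000111111110000000011111111)·(0001110010100010110110110010110) mod 2 = 0+0+0+0+0+0+0+0+1+0+1+0+0+0+1+0+0+0+0+0+0+0+0+1+0+0+1+0+1+1+0 mod 2 = 1
  s[4] = (0000000000000001111111111111111)·(0001110010100010110110110010110) mod 2 = 0+0+0+0+0+0+0+0+0+0+0+0+0+0+0+0+1+1+0+1+1+0+1+1+0+0+1+0+1+1+0 mod 2 = 1
Syndrome = 11111
Column 31 of H equals this syndrome → error at bit 31 (1-indexed).
Flip bit 31: 0001110010100010110110110010110 → 0001110010100010110110110010111
Extract data bits at positions {3,5,6,7,9,10,11,12,13,14,15,17,18,19,20,21,22,23,24,25,26,27,28,29,30,31}: 01101010001110110110010111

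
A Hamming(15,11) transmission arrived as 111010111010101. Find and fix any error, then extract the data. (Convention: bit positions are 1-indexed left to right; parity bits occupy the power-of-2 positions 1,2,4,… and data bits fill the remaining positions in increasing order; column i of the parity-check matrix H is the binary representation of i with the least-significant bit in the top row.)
Syndrome s = H · r^T (mod 2), r = 111010111010101:
  s[0] = (101010101010101)·(111010111010101) mod 2 = 1+0+1+0+1+0+1+0+1+0+1+0+1+0+1 mod 2 = 0
  s[1] = (011001100110011)·(111010111010101) mod 2 = 0+1+1+0+0+0+1+0+0+0+1+0+0+0+1 mod 2 = 1
  s[2] = (000111100001111)·(111010111010101) mod 2 = 0+0+0+0+1+0+1+0+0+0+0+0+1+0+1 mod 2 = 0
  s[3] = (000000011111111)·(111010111010101) mod 2 = 0+0+0+0+0+0+0+1+1+0+1+0+1+0+1 mod 2 = 1
Syndrome = 0101
Column 10 of H equals this syndrome → error at bit 10 (1-indexed).
Flip bit 10: 111010111010101 → 111010111110101
Extract data bits at positions {3,5,6,7,9,10,11,12,13,14,15}: 11011110101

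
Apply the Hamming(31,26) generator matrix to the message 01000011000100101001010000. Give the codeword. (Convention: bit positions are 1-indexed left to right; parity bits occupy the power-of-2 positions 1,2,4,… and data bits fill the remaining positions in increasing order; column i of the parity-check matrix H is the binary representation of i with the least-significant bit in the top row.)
Codeword c = d · G (mod 2), d = 01000011000100101001010000:
  c[0] = d·G[:,0] = (01000011000100101001010000)·(11011010101101010101010101) mod 2 = 0+1+0+0+0+0+1+0+0+0+0+1+0+0+0+0+0+0+0+1+0+1+0+0+0+0 mod 2 = 1
  c[1] = d·G[:,1] = (01000011000100101001010000)·(10110110011011001100110011) mod 2 = 0+0+0+0+0+0+1+0+0+0+0+0+0+0+0+0+1+0+0+0+0+1+0+0+0+0 mod 2 = 1
  c[2] = d·G[:,2] = (01000011000100101001010000)·(10000000000000000000000000) mod 2 = 0+0+0+0+0+0+0+0+0+0+0+0+0+0+0+0+0+0+0+0+0+0+0+0+0+0 mod 2 = 0
  c[3] = d·G[:,3] = (01000011000100101001010000)·(01110001111000111100001111) mod 2 = 0+1+0+0+0+0+0+1+0+0+0+0+0+0+1+0+1+0+0+0+0+0+0+0+0+0 mod 2 = 0
  c[4] = d·G[:,4] = (01000011000100101001010000)·(01000000000000000000000000) mod 2 = 0+1+0+0+0+0+0+0+0+0+0+0+0+0+0+0+0+0+0+0+0+0+0+0+0+0 mod 2 = 1
  c[5] = d·G[:,5] = (01000011000100101001010000)·(00100000000000000000000000) mod 2 = 0+0+0+0+0+0+0+0+0+0+0+0+0+0+0+0+0+0+0+0+0+0+0+0+0+0 mod 2 = 0
  c[6] = d·G[:,6] = (01000011000100101001010000)·(00010000000000000000000000) mod 2 = 0+0+0+0+0+0+0+0+0+0+0+0+0+0+0+0+0+0+0+0+0+0+0+0+0+0 mod 2 = 0
  c[7] = d·G[:,7] = (01000011000100101001010000)·(00001111111000000011111111) mod 2 = 0+0+0+0+0+0+1+1+0+0+0+0+0+0+0+0+0+0+0+1+0+1+0+0+0+0 mod 2 = 0
  c[8] = d·G[:,8] = (01000011000100101001010000)·(00001000000000000000000000) mod 2 = 0+0+0+0+0+0+0+0+0+0+0+0+0+0+0+0+0+0+0+0+0+0+0+0+0+0 mod 2 = 0
  c[9] = d·G[:,9] = (01000011000100101001010000)·(00000100000000000000000000) mod 2 = 0+0+0+0+0+0+0+0+0+0+0+0+0+0+0+0+0+0+0+0+0+0+0+0+0+0 mod 2 = 0
  c[10] = d·G[:,10] = (01000011000100101001010000)·(00000010000000000000000000) mod 2 = 0+0+0+0+0+0+1+0+0+0+0+0+0+0+0+0+0+0+0+0+0+0+0+0+0+0 mod 2 = 1
  c[11] = d·G[:,11] = (01000011000100101001010000)·(00000001000000000000000000) mod 2 = 0+0+0+0+0+0+0+1+0+0+0+0+0+0+0+0+0+0+0+0+0+0+0+0+0+0 mod 2 = 1
  c[12] = d·G[:,12] = (01000011000100101001010000)·(00000000100000000000000000) mod 2 = 0+0+0+0+0+0+0+0+0+0+0+0+0+0+0+0+0+0+0+0+0+0+0+0+0+0 mod 2 = 0
  c[13] = d·G[:,13] = (01000011000100101001010000)·(00000000010000000000000000) mod 2 = 0+0+0+0+0+0+0+0+0+0+0+0+0+0+0+0+0+0+0+0+0+0+0+0+0+0 mod 2 = 0
  c[14] = d·G[:,14] = (01000011000100101001010000)·(00000000001000000000000000) mod 2 = 0+0+0+0+0+0+0+0+0+0+0+0+0+0+0+0+0+0+0+0+0+0+0+0+0+0 mod 2 = 0
  c[15] = d·G[:,15] = (01000011000100101001010000)·(00000000000111111111111111) mod 2 = 0+0+0+0+0+0+0+0+0+0+0+1+0+0+1+0+1+0+0+1+0+1+0+0+0+0 mod 2 = 1
  c[16] = d·G[:,16] = (01000011000100101001010000)·(00000000000100000000000000) mod 2 = 0+0+0+0+0+0+0+0+0+0+0+1+0+0+0+0+0+0+0+0+0+0+0+0+0+0 mod 2 = 1
  c[17] = d·G[:,17] = (01000011000100101001010000)·(00000000000010000000000000) mod 2 = 0+0+0+0+0+0+0+0+0+0+0+0+0+0+0+0+0+0+0+0+0+0+0+0+0+0 mod 2 = 0
  c[18] = d·G[:,18] = (01000011000100101001010000)·(00000000000001000000000000) mod 2 = 0+0+0+0+0+0+0+0+0+0+0+0+0+0+0+0+0+0+0+0+0+0+0+0+0+0 mod 2 = 0
  c[19] = d·G[:,19] = (01000011000100101001010000)·(00000000000000100000000000) mod 2 = 0+0+0+0+0+0+0+0+0+0+0+0+0+0+1+0+0+0+0+0+0+0+0+0+0+0 mod 2 = 1
  c[20] = d·G[:,20] = (01000011000100101001010000)·(00000000000000010000000000) mod 2 = 0+0+0+0+0+0+0+0+0+0+0+0+0+0+0+0+0+0+0+0+0+0+0+0+0+0 mod 2 = 0
  c[21] = d·G[:,21] = (01000011000100101001010000)·(00000000000000001000000000) mod 2 = 0+0+0+0+0+0+0+0+0+0+0+0+0+0+0+0+1+0+0+0+0+0+0+0+0+0 mod 2 = 1
  c[22] = d·G[:,22] = (01000011000100101001010000)·(00000000000000000100000000) mod 2 = 0+0+0+0+0+0+0+0+0+0+0+0+0+0+0+0+0+0+0+0+0+0+0+0+0+0 mod 2 = 0
  c[23] = d·G[:,23] = (01000011000100101001010000)·(00000000000000000010000000) mod 2 = 0+0+0+0+0+0+0+0+0+0+0+0+0+0+0+0+0+0+0+0+0+0+0+0+0+0 mod 2 = 0
  c[24] = d·G[:,24] = (01000011000100101001010000)·(00000000000000000001000000) mod 2 = 0+0+0+0+0+0+0+0+0+0+0+0+0+0+0+0+0+0+0+1+0+0+0+0+0+0 mod 2 = 1
  c[25] = d·G[:,25] = (01000011000100101001010000)·(00000000000000000000100000) mod 2 = 0+0+0+0+0+0+0+0+0+0+0+0+0+0+0+0+0+0+0+0+0+0+0+0+0+0 mod 2 = 0
  c[26] = d·G[:,26] = (01000011000100101001010000)·(00000000000000000000010000) mod 2 = 0+0+0+0+0+0+0+0+0+0+0+0+0+0+0+0+0+0+0+0+0+1+0+0+0+0 mod 2 = 1
  c[27] = d·G[:,27] = (01000011000100101001010000)·(00000000000000000000001000) mod 2 = 0+0+0+0+0+0+0+0+0+0+0+0+0+0+0+0+0+0+0+0+0+0+0+0+0+0 mod 2 = 0
  c[28] = d·G[:,28] = (01000011000100101001010000)·(00000000000000000000000100) mod 2 = 0+0+0+0+0+0+0+0+0+0+0+0+0+0+0+0+0+0+0+0+0+0+0+0+0+0 mod 2 = 0
  c[29] = d·G[:,29] = (01000011000100101001010000)·(00000000000000000000000010) mod 2 = 0+0+0+0+0+0+0+0+0+0+0+0+0+0+0+0+0+0+0+0+0+0+0+0+0+0 mod 2 = 0
  c[30] = d·G[:,30] = (01000011000100101001010000)·(00000000000000000000000001) mod 2 = 0+0+0+0+0+0+0+0+0+0+0+0+0+0+0+0+0+0+0+0+0+0+0+0+0+0 mod 2 = 0
Codeword = 1100100000110001100101001010000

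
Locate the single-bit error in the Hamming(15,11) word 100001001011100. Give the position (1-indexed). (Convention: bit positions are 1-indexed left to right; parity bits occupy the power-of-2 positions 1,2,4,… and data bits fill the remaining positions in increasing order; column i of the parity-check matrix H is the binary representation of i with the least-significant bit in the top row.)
Syndrome s = H · r^T (mod 2), r = 100001001011100:
  s[0] = (101010101010101)·(100001001011100) mod 2 = 1+0+0+0+0+0+0+0+1+0+1+0+1+0+0 mod 2 = 0
  s[1] = (011001100110011)·(100001001011100) mod 2 = 0+0+0+0+0+1+0+0+0+0+1+0+0+0+0 mod 2 = 0
  s[2] = (000111100001111)·(100001001011100) mod 2 = 0+0+0+0+0+1+0+0+0+0+0+1+1+0+0 mod 2 = 1
  s[3] = (000000011111111)·(100001001011100) mod 2 = 0+0+0+0+0+0+0+0+1+0+1+1+1+0+0 mod 2 = 0
Syndrome = 0010
Column i of H is the binary representation of i, so the syndrome is the binary index of the flipped bit.
Read s = 0010 with s[0] as LSB: 0·2^0 + 0·2^1 + 1·2^2 + 0·2^3 = 4.
Error is at bit position 4.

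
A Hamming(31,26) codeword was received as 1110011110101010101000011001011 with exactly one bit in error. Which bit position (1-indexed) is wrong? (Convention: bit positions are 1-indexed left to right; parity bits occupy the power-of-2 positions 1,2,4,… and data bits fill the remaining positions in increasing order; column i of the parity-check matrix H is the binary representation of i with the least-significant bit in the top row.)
Syndrome s = H · r^T (mod 2), r = 1110011110101010101000011001011:
  s[0] = (1010101010101010101010101010101)·(1110011110101010101000011001011) mod 2 = 1+0+1+0+0+0+1+0+1+0+1+0+1+0+1+0+1+0+1+0+0+0+0+0+1+0+0+0+0+0+1 mod 2 = 1
  s[1] = (0110011001100110011001100110011)·(1110011110101010101000011001011) mod 2 = 0+1+1+0+0+1+1+0+0+0+1+0+0+0+1+0+0+0+1+0+0+0+0+0+0+0+0+0+0+1+1 mod 2 = 1
  s[2] = (0001111000011110000111100001111)·(1110011110101010101000011001011) mod 2 = 0+0+0+0+0+1+1+0+0+0+0+0+1+0+1+0+0+0+0+0+0+0+0+0+0+0+0+1+0+1+1 mod 2 = 1
  s[3] = (0000000111111110000000011111111)·(1110011110101010101000011001011) mod 2 = 0+0+0+0+0+0+0+1+1+0+1+0+1+0+1+0+0+0+0+0+0+0+0+1+1+0+0+1+0+1+1 mod 2 = 0
  s[4] = (0000000000000001111111111111111)·(1110011110101010101000011001011) mod 2 = 0+0+0+0+0+0+0+0+0+0+0+0+0+0+0+0+1+0+1+0+0+0+0+1+1+0+0+1+0+1+1 mod 2 = 1
Syndrome = 11101
Column i of H is the binary representation of i, so the syndrome is the binary index of the flipped bit.
Read s = 11101 with s[0] as LSB: 1·2^0 + 1·2^1 + 1·2^2 + 0·2^3 + 1·2^4 = 23.
Error is at bit position 23.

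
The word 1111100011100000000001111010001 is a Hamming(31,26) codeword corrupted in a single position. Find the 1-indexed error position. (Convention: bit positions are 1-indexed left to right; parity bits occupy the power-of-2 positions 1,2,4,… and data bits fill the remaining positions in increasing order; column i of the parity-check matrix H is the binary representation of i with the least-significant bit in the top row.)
Syndrome s = H · r^T (mod 2), r = 1111100011100000000001111010001:
  s[0] = (1010101010101010101010101010101)·(1111100011100000000001111010001) mod 2 = 1+0+1+0+1+0+0+0+1+0+1+0+0+0+0+0+0+0+0+0+0+0+1+0+1+0+1+0+0+0+1 mod 2 = 1
  s[1] = (0110011001100110011001100110011)·(1111100011100000000001111010001) mod 2 = 0+1+1+0+0+0+0+0+0+1+1+0+0+0+0+0+0+0+0+0+0+1+1+0+0+0+1+0+0+0+1 mod 2 = 0
  s[2] = (0001111000011110000111100001111)·(1111100011100000000001111010001) mod 2 = 0+0+0+1+1+0+0+0+0+0+0+0+0+0+0+0+0+0+0+0+0+1+1+0+0+0+0+0+0+0+1 mod 2 = 1
  s[3] = (0000000111111110000000011111111)·(1111100011100000000001111010001) mod 2 = 0+0+0+0+0+0+0+0+1+1+1+0+0+0+0+0+0+0+0+0+0+0+0+1+1+0+1+0+0+0+1 mod 2 = 1
  s[4] = (0000000000000001111111111111111)·(1111100011100000000001111010001) mod 2 = 0+0+0+0+0+0+0+0+0+0+0+0+0+0+0+0+0+0+0+0+0+1+1+1+1+0+1+0+0+0+1 mod 2 = 0
Syndrome = 10110
Column i of H is the binary representation of i, so the syndrome is the binary index of the flipped bit.
Read s = 10110 with s[0] as LSB: 1·2^0 + 0·2^1 + 1·2^2 + 1·2^3 + 0·2^4 = 13.
Error is at bit position 13.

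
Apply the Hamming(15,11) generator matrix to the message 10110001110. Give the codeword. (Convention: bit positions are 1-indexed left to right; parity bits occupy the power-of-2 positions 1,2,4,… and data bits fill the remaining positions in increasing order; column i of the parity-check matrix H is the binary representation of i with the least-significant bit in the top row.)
Codeword c = d · G (mod 2), d = 10110001110:
  c[0] = d·G[:,0] = (10110001110)·(11011010101) mod 2 = 1+0+0+1+0+0+0+0+1+0+0 mod 2 = 1
  c[1] = d·G[:,1] = (10110001110)·(10110110011) mod 2 = 1+0+1+1+0+0+0+0+0+1+0 mod 2 = 0
  c[2] = d·G[:,2] = (10110001110)·(10000000000) mod 2 = 1+0+0+0+0+0+0+0+0+0+0 mod 2 = 1
  c[3] = d·G[:,3] = (10110001110)·(01110001111) mod 2 = 0+0+1+1+0+0+0+1+1+1+0 mod 2 = 1
  c[4] = d·G[:,4] = (10110001110)·(01000000000) mod 2 = 0+0+0+0+0+0+0+0+0+0+0 mod 2 = 0
  c[5] = d·G[:,5] = (10110001110)·(00100000000) mod 2 = 0+0+1+0+0+0+0+0+0+0+0 mod 2 = 1
  c[6] = d·G[:,6] = (10110001110)·(00010000000) mod 2 = 0+0+0+1+0+0+0+0+0+0+0 mod 2 = 1
  c[7] = d·G[:,7] = (10110001110)·(00001111111) mod 2 = 0+0+0+0+0+0+0+1+1+1+0 mod 2 = 1
  c[8] = d·G[:,8] = (10110001110)·(00001000000) mod 2 = 0+0+0+0+0+0+0+0+0+0+0 mod 2 = 0
  c[9] = d·G[:,9] = (10110001110)·(00000100000) mod 2 = 0+0+0+0+0+0+0+0+0+0+0 mod 2 = 0
  c[10] = d·G[:,10] = (10110001110)·(00000010000) mod 2 = 0+0+0+0+0+0+0+0+0+0+0 mod 2 = 0
  c[11] = d·G[:,11] = (10110001110)·(00000001000) mod 2 = 0+0+0+0+0+0+0+1+0+0+0 mod 2 = 1
  c[12] = d·G[:,12] = (10110001110)·(00000000100) mod 2 = 0+0+0+0+0+0+0+0+1+0+0 mod 2 = 1
  c[13] = d·G[:,13] = (10110001110)·(00000000010) mod 2 = 0+0+0+0+0+0+0+0+0+1+0 mod 2 = 1
  c[14] = d·G[:,14] = (10110001110)·(00000000001) mod 2 = 0+0+0+0+0+0+0+0+0+0+0 mod 2 = 0
Codeword = 101101110001110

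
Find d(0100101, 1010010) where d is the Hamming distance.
XOR = 1110111, count of 1s = 6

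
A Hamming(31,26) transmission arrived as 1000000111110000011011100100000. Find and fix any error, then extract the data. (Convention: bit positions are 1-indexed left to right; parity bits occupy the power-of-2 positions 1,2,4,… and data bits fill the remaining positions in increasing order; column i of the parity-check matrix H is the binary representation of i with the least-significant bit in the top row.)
Syndrome s = H · r^T (mod 2), r = 1000000111110000011011100100000:
  s[0] = (1010101010101010101010101010101)·(1000000111110000011011100100000) mod 2 = 1+0+0+0+0+0+0+0+1+0+1+0+0+0+0+0+0+0+1+0+1+0+1+0+0+0+0+0+0+0+0 mod 2 = 0
  s[1] = (0110011001100110011001100110011)·(1000000111110000011011100100000) mod 2 = 0+0+0+0+0+0+0+0+0+1+1+0+0+0+0+0+0+1+1+0+0+1+1+0+0+1+0+0+0+0+0 mod 2 = 1
  s[2] = (0001111000011110000111100001111)·(1000000111110000011011100100000) mod 2 = 0+0+0+0+0+0+0+0+0+0+0+1+0+0+0+0+0+0+0+0+1+1+1+0+0+0+0+0+0+0+0 mod 2 = 0
  s[3] = (0000000111111110000000011111111)·(1000000111110000011011100100000) mod 2 = 0+0+0+0+0+0+0+1+1+1+1+1+0+0+0+0+0+0+0+0+0+0+0+0+0+1+0+0+0+0+0 mod 2 = 0
  s[4] = (0000000000000001111111111111111)·(1000000111110000011011100100000) mod 2 = 0+0+0+0+0+0+0+0+0+0+0+0+0+0+0+0+0+1+1+0+1+1+1+0+0+1+0+0+0+0+0 mod 2 = 0
Syndrome = 01000
Column 2 of H equals this syndrome → error at bit 2 (1-indexed).
Flip bit 2: 1000000111110000011011100100000 → 1100000111110000011011100100000
Extract data bits at positions {3,5,6,7,9,10,11,12,13,14,15,17,18,19,20,21,22,23,24,25,26,27,28,29,30,31}: 00001111000011011100100000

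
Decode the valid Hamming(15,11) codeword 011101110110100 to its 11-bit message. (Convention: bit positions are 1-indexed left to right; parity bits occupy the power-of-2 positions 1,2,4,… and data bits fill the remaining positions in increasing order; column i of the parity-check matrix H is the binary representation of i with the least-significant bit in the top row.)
Parity bits occupy power-of-2 positions; data bits are at positions {3,5,6,7,9,10,11,12,13,14,15} (1-indexed).
Extract: c[3]=1 c[5]=0 c[6]=1 c[7]=1 c[9]=0 c[10]=1 c[11]=1 c[12]=0 c[13]=1 c[14]=0 c[15]=0
Data = 10110110100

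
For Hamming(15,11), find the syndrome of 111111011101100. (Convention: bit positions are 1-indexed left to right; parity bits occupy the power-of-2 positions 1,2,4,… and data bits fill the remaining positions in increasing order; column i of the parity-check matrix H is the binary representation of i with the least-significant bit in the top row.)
Syndrome s = H · r^T (mod 2), r = 111111011101100:
  s[0] = (101010101010101)·(111111011101100) mod 2 = 1+0+1+0+1+0+0+0+1+0+0+0+1+0+0 mod 2 = 1
  s[1] = (011001100110011)·(111111011101100) mod 2 = 0+1+1+0+0+1+0+0+0+1+0+0+0+0+0 mod 2 = 0
  s[2] = (000111100001111)·(111111011101100) mod 2 = 0+0+0+1+1+1+0+0+0+0+0+1+1+0+0 mod 2 = 1
  s[3] = (000000011111111)·(111111011101100) mod 2 = 0+0+0+0+0+0+0+1+1+1+0+1+1+0+0 mod 2 = 1
Syndrome = 1011
Non-zero syndrome: error at position 13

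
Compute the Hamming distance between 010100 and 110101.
XOR = 100001, count of 1s = 2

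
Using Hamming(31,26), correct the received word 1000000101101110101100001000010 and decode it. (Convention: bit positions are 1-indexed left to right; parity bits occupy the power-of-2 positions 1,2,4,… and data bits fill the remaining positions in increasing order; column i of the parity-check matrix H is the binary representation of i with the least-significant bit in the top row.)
Syndrome s = H · r^T (mod 2), r = 1000000101101110101100001000010:
  s[0] = (1010101010101010101010101010101)·(1000000101101110101100001000010) mod 2 = 1+0+0+0+0+0+0+0+0+0+1+0+1+0+1+0+1+0+1+0+0+0+0+0+1+0+0+0+0+0+0 mod 2 = 1
  s[1] = (0110011001100110011001100110011)·(1000000101101110101100001000010) mod 2 = 0+0+0+0+0+0+0+0+0+1+1+0+0+1+1+0+0+0+1+0+0+0+0+0+0+0+0+0+0+1+0 mod 2 = 0
  s[2] = (0001111000011110000111100001111)·(1000000101101110101100001000010) mod 2 = 0+0+0+0+0+0+0+0+0+0+0+0+1+1+1+0+0+0+0+1+0+0+0+0+0+0+0+0+0+1+0 mod 2 = 1
  s[3] = (0000000111111110000000011111111)·(1000000101101110101100001000010) mod 2 = 0+0+0+0+0+0+0+1+0+1+1+0+1+1+1+0+0+0+0+0+0+0+0+0+1+0+0+0+0+1+0 mod 2 = 0
  s[4] = (0000000000000001111111111111111)·(1000000101101110101100001000010) mod 2 = 0+0+0+0+0+0+0+0+0+0+0+0+0+0+0+0+1+0+1+1+0+0+0+0+1+0+0+0+0+1+0 mod 2 = 1
Syndrome = 10101
Column 21 of H equals this syndrome → error at bit 21 (1-indexed).
Flip bit 21: 1000000101101110101100001000010 → 1000000101101110101110001000010
Extract data bits at positions {3,5,6,7,9,10,11,12,13,14,15,17,18,19,20,21,22,23,24,25,26,27,28,29,30,31}: 00000110111101110001000010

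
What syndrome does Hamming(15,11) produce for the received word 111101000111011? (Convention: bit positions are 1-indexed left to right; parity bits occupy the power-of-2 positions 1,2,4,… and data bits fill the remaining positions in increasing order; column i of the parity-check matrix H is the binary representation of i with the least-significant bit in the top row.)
Syndrome s = H · r^T (mod 2), r = 111101000111011:
  s[0] = (101010101010101)·(111101000111011) mod 2 = 1+0+1+0+0+0+0+0+0+0+1+0+0+0+1 mod 2 = 0
  s[1] = (011001100110011)·(111101000111011) mod 2 = 0+1+1+0+0+1+0+0+0+1+1+0+0+1+1 mod 2 = 1
  s[2] = (000111100001111)·(111101000111011) mod 2 = 0+0+0+1+0+1+0+0+0+0+0+1+0+1+1 mod 2 = 1
  s[3] = (000000011111111)·(111101000111011) mod 2 = 0+0+0+0+0+0+0+0+0+1+1+1+0+1+1 mod 2 = 1
Syndrome = 0111
Non-zero syndrome: error at position 14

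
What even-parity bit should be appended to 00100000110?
Sum of data bits: 0+0+1+0+0+0+0+0+1+1+0 = 3.
3 mod 2 = 1, so parity bit = 1.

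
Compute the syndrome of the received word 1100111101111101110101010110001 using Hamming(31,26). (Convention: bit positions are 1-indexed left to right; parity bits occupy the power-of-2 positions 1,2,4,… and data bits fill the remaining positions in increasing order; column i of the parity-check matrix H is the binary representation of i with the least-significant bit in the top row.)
Syndrome s = H · r^T (mod 2), r = 1100111101111101110101010110001:
  s[0] = (1010101010101010101010101010101)·(1100111101111101110101010110001) mod 2 = 1+0+0+0+1+0+1+0+0+0+1+0+1+0+0+0+1+0+0+0+0+0+0+0+0+0+1+0+0+0+1 mod 2 = 0
  s[1] = (0110011001100110011001100110011)·(1100111101111101110101010110001) mod 2 = 0+1+0+0+0+1+1+0+0+1+1+0+0+1+0+0+0+1+0+0+0+1+0+0+0+1+1+0+0+0+1 mod 2 = 1
  s[2] = (0001111000011110000111100001111)·(1100111101111101110101010110001) mod 2 = 0+0+0+0+1+1+1+0+0+0+0+1+1+1+0+0+0+0+0+1+0+1+0+0+0+0+0+0+0+0+1 mod 2 = 1
  s[3] = (0000000111111110000000011111111)·(1100111101111101110101010110001) mod 2 = 0+0+0+0+0+0+0+1+0+1+1+1+1+1+0+0+0+0+0+0+0+0+0+1+0+1+1+0+0+0+1 mod 2 = 0
  s[4] = (0000000000000001111111111111111)·(1100111101111101110101010110001) mod 2 = 0+0+0+0+0+0+0+0+0+0+0+0+0+0+0+1+1+1+0+1+0+1+0+1+0+1+1+0+0+0+1 mod 2 = 1
Syndrome = 01101
Non-zero syndrome: error at position 22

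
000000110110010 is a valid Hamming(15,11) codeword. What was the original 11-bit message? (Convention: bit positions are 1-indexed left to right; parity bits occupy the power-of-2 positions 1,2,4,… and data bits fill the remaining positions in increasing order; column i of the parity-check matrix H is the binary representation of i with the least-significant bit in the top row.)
Parity bits occupy power-of-2 positions; data bits are at positions {3,5,6,7,9,10,11,12,13,14,15} (1-indexed).
Extract: c[3]=0 c[5]=0 c[6]=0 c[7]=1 c[9]=0 c[10]=1 c[11]=1 c[12]=0 c[13]=0 c[14]=1 c[15]=0
Data = 00010110010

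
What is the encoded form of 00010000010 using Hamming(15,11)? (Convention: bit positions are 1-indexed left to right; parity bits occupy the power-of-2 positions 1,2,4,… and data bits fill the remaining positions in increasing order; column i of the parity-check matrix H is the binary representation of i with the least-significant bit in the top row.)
Codeword c = d · G (mod 2), d = 00010000010:
  c[0] = d·G[:,0] = (00010000010)·(11011010101) mod 2 = 0+0+0+1+0+0+0+0+0+0+0 mod 2 = 1
  c[1] = d·G[:,1] = (00010000010)·(10110110011) mod 2 = 0+0+0+1+0+0+0+0+0+1+0 mod 2 = 0
  c[2] = d·G[:,2] = (00010000010)·(10000000000) mod 2 = 0+0+0+0+0+0+0+0+0+0+0 mod 2 = 0
  c[3] = d·G[:,3] = (00010000010)·(01110001111) mod 2 = 0+0+0+1+0+0+0+0+0+1+0 mod 2 = 0
  c[4] = d·G[:,4] = (00010000010)·(01000000000) mod 2 = 0+0+0+0+0+0+0+0+0+0+0 mod 2 = 0
  c[5] = d·G[:,5] = (00010000010)·(00100000000) mod 2 = 0+0+0+0+0+0+0+0+0+0+0 mod 2 = 0
  c[6] = d·G[:,6] = (00010000010)·(00010000000) mod 2 = 0+0+0+1+0+0+0+0+0+0+0 mod 2 = 1
  c[7] = d·G[:,7] = (00010000010)·(00001111111) mod 2 = 0+0+0+0+0+0+0+0+0+1+0 mod 2 = 1
  c[8] = d·G[:,8] = (00010000010)·(00001000000) mod 2 = 0+0+0+0+0+0+0+0+0+0+0 mod 2 = 0
  c[9] = d·G[:,9] = (00010000010)·(00000100000) mod 2 = 0+0+0+0+0+0+0+0+0+0+0 mod 2 = 0
  c[10] = d·G[:,10] = (00010000010)·(00000010000) mod 2 = 0+0+0+0+0+0+0+0+0+0+0 mod 2 = 0
  c[11] = d·G[:,11] = (00010000010)·(00000001000) mod 2 = 0+0+0+0+0+0+0+0+0+0+0 mod 2 = 0
  c[12] = d·G[:,12] = (00010000010)·(00000000100) mod 2 = 0+0+0+0+0+0+0+0+0+0+0 mod 2 = 0
  c[13] = d·G[:,13] = (00010000010)·(00000000010) mod 2 = 0+0+0+0+0+0+0+0+0+1+0 mod 2 = 1
  c[14] = d·G[:,14] = (00010000010)·(00000000001) mod 2 = 0+0+0+0+0+0+0+0+0+0+0 mod 2 = 0
Codeword = 100000110000010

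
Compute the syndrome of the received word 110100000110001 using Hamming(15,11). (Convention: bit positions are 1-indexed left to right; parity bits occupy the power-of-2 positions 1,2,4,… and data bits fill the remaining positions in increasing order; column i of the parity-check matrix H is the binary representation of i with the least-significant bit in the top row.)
Syndrome s = H · r^T (mod 2), r = 110100000110001:
  s[0] = (101010101010101)·(110100000110001) mod 2 = 1+0+0+0+0+0+0+0+0+0+1+0+0+0+1 mod 2 = 1
  s[1] = (011001100110011)·(110100000110001) mod 2 = 0+1+0+0+0+0+0+0+0+1+1+0+0+0+1 mod 2 = 0
  s[2] = (000111100001111)·(110100000110001) mod 2 = 0+0+0+1+0+0+0+0+0+0+0+0+0+0+1 mod 2 = 0
  s[3] = (000000011111111)·(110100000110001) mod 2 = 0+0+0+0+0+0+0+0+0+1+1+0+0+0+1 mod 2 = 1
Syndrome = 1001
Non-zero syndrome: error at position 9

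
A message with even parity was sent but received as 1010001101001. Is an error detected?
Sum of received bits: 1+0+1+0+0+0+1+1+0+1+0+0+1 = 6; 6 mod 2 = 0. Result is 0 → no error detected.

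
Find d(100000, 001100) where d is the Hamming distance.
XOR = 101100, count of 1s = 3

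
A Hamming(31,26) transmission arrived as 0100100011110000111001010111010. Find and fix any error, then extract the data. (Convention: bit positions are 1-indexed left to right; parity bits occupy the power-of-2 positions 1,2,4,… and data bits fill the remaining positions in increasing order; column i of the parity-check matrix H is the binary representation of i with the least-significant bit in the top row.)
Syndrome s = H · r^T (mod 2), r = 0100100011110000111001010111010:
  s[0] = (1010101010101010101010101010101)·(0100100011110000111001010111010) mod 2 = 0+0+0+0+1+0+0+0+1+0+1+0+0+0+0+0+1+0+1+0+0+0+0+0+0+0+1+0+0+0+0 mod 2 = 0
  s[1] = (0110011001100110011001100110011)·(0100100011110000111001010111010) mod 2 = 0+1+0+0+0+0+0+0+0+1+1+0+0+0+0+0+0+1+1+0+0+1+0+0+0+1+1+0+0+1+0 mod 2 = 1
  s[2] = (0001111000011110000111100001111)·(0100100011110000111001010111010) mod 2 = 0+0+0+0+1+0+0+0+0+0+0+1+0+0+0+0+0+0+0+0+0+1+0+0+0+0+0+1+0+1+0 mod 2 = 1
  s[3] = (0000000111111110000000011111111)·(0100100011110000111001010111010) mod 2 = 0+0+0+0+0+0+0+0+1+1+1+1+0+0+0+0+0+0+0+0+0+0+0+1+0+1+1+1+0+1+0 mod 2 = 1
  s[4] = (0000000000000001111111111111111)·(0100100011110000111001010111010) mod 2 = 0+0+0+0+0+0+0+0+0+0+0+0+0+0+0+0+1+1+1+0+0+1+0+1+0+1+1+1+0+1+0 mod 2 = 1
Syndrome = 01111
Column 30 of H equals this syndrome → error at bit 30 (1-indexed).
Flip bit 30: 0100100011110000111001010111010 → 0100100011110000111001010111000
Extract data bits at positions {3,5,6,7,9,10,11,12,13,14,15,17,18,19,20,21,22,23,24,25,26,27,28,29,30,31}: 01001111000111001010111000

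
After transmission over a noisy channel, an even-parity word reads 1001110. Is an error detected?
Sum of received bits: 1+0+0+1+1+1+0 = 4; 4 mod 2 = 0. Result is 0 → no error detected.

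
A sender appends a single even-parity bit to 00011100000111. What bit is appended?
Sum of data bits: 0+0+0+1+1+1+0+0+0+0+0+1+1+1 = 6.
6 mod 2 = 0, so parity bit = 0.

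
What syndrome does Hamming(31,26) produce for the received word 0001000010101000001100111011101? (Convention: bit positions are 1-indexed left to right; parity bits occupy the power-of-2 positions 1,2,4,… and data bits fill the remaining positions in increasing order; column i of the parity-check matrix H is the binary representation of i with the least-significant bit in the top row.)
Syndrome s = H · r^T (mod 2), r = 0001000010101000001100111011101:
  s[0] = (1010101010101010101010101010101)·(0001000010101000001100111011101) mod 2 = 0+0+0+0+0+0+0+0+1+0+1+0+1+0+0+0+0+0+1+0+0+0+1+0+1+0+1+0+1+0+1 mod 2 = 1
  s[1] = (0110011001100110011001100110011)·(0001000010101000001100111011101) mod 2 = 0+0+0+0+0+0+0+0+0+0+1+0+0+0+0+0+0+0+1+0+0+0+1+0+0+0+1+0+0+0+1 mod 2 = 1
  s[2] = (0001111000011110000111100001111)·(0001000010101000001100111011101) mod 2 = 0+0+0+1+0+0+0+0+0+0+0+0+1+0+0+0+0+0+0+1+0+0+1+0+0+0+0+1+1+0+1 mod 2 = 1
  s[3] = (0000000111111110000000011111111)·(0001000010101000001100111011101) mod 2 = 0+0+0+0+0+0+0+0+1+0+1+0+1+0+0+0+0+0+0+0+0+0+0+1+1+0+1+1+1+0+1 mod 2 = 1
  s[4] = (0000000000000001111111111111111)·(0001000010101000001100111011101) mod 2 = 0+0+0+0+0+0+0+0+0+0+0+0+0+0+0+0+0+0+1+1+0+0+1+1+1+0+1+1+1+0+1 mod 2 = 1
Syndrome = 11111
Non-zero syndrome: error at position 31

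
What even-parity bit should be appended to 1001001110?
Sum of data bits: 1+0+0+1+0+0+1+1+1+0 = 5.
5 mod 2 = 1, so parity bit = 1.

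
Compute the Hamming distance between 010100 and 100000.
XOR = 110100, count of 1s = 3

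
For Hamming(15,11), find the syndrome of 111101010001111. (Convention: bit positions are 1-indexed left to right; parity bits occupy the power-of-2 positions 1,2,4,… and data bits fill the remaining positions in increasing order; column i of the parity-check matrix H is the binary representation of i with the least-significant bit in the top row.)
Syndrome s = H · r^T (mod 2), r = 111101010001111:
  s[0] = (101010101010101)·(111101010001111) mod 2 = 1+0+1+0+0+0+0+0+0+0+0+0+1+0+1 mod 2 = 0
  s[1] = (011001100110011)·(111101010001111) mod 2 = 0+1+1+0+0+1+0+0+0+0+0+0+0+1+1 mod 2 = 1
  s[2] = (000111100001111)·(111101010001111) mod 2 = 0+0+0+1+0+1+0+0+0+0+0+1+1+1+1 mod 2 = 0
  s[3] = (000000011111111)·(111101010001111) mod 2 = 0+0+0+0+0+0+0+1+0+0+0+1+1+1+1 mod 2 = 1
Syndrome = 0101
Non-zero syndrome: error at position 10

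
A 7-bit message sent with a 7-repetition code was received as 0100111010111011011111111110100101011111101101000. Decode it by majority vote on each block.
Split into 7-bit blocks and majority-vote each:
  block 1 = 0100111: 4 ones, 3 zeros → 1
  block 2 = 0101110: 4 ones, 3 zeros → 1
  block 3 = 1101111: 6 ones, 1 zeros → 1
  block 4 = 1111110: 6 ones, 1 zeros → 1
  block 5 = 1001010: 3 ones, 4 zeros → 0
  block 6 = 1111110: 6 ones, 1 zeros → 1
  block 7 = 1101000: 3 ones, 4 zeros → 0
Decoded = 1111010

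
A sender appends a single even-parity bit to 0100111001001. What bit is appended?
Sum of data bits: 0+1+0+0+1+1+1+0+0+1+0+0+1 = 6.
6 mod 2 = 0, so parity bit = 0.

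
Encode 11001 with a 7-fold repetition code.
Repeat each bit 7× and concatenate:
1→1111111  1→1111111  0→0000000  0→0000000  1→1111111
Codeword = 11111111111111000000000000001111111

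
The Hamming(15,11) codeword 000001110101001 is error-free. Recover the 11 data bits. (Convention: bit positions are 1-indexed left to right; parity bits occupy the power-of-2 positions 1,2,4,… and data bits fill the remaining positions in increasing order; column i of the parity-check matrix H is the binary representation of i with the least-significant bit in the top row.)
Parity bits occupy power-of-2 positions; data bits are at positions {3,5,6,7,9,10,11,12,13,14,15} (1-indexed).
Extract: c[3]=0 c[5]=0 c[6]=1 c[7]=1 c[9]=0 c[10]=1 c[11]=0 c[12]=1 c[13]=0 c[14]=0 c[15]=1
Data = 00110101001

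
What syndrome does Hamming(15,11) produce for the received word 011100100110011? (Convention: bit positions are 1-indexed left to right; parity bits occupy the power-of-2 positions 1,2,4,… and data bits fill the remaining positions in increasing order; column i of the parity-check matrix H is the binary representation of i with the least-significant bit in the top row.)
Syndrome s = H · r^T (mod 2), r = 011100100110011:
  s[0] = (101010101010101)·(011100100110011) mod 2 = 0+0+1+0+0+0+1+0+0+0+1+0+0+0+1 mod 2 = 0
  s[1] = (011001100110011)·(011100100110011) mod 2 = 0+1+1+0+0+0+1+0+0+1+1+0+0+1+1 mod 2 = 1
  s[2] = (000111100001111)·(011100100110011) mod 2 = 0+0+0+1+0+0+1+0+0+0+0+0+0+1+1 mod 2 = 0
  s[3] = (000000011111111)·(011100100110011) mod 2 = 0+0+0+0+0+0+0+0+0+1+1+0+0+1+1 mod 2 = 0
Syndrome = 0100
Non-zero syndrome: error at position 2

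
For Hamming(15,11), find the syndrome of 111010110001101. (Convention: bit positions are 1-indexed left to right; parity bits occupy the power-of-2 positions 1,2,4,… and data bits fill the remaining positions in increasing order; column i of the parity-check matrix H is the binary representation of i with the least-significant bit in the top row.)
Syndrome s = H · r^T (mod 2), r = 111010110001101:
  s[0] = (101010101010101)·(111010110001101) mod 2 = 1+0+1+0+1+0+1+0+0+0+0+0+1+0+1 mod 2 = 0
  s[1] = (011001100110011)·(111010110001101) mod 2 = 0+1+1+0+0+0+1+0+0+0+0+0+0+0+1 mod 2 = 0
  s[2] = (000111100001111)·(111010110001101) mod 2 = 0+0+0+0+1+0+1+0+0+0+0+1+1+0+1 mod 2 = 1
  s[3] = (000000011111111)·(111010110001101) mod 2 = 0+0+0+0+0+0+0+1+0+0+0+1+1+0+1 mod 2 = 0
Syndrome = 0010
Non-zero syndrome: error at position 4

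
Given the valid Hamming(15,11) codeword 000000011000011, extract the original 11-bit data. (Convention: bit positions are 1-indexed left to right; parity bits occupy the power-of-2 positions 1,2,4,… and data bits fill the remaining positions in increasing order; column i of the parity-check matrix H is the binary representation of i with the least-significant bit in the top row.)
Parity bits occupy power-of-2 positions; data bits are at positions {3,5,6,7,9,10,11,12,13,14,15} (1-indexed).
Extract: c[3]=0 c[5]=0 c[6]=0 c[7]=0 c[9]=1 c[10]=0 c[11]=0 c[12]=0 c[13]=0 c[14]=1 c[15]=1
Data = 00001000011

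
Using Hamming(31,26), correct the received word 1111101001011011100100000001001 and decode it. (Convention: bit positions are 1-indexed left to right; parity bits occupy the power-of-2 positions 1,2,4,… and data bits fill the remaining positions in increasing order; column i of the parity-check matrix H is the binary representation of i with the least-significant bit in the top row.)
Syndrome s = H · r^T (mod 2), r = 1111101001011011100100000001001:
  s[0] = (1010101010101010101010101010101)·(1111101001011011100100000001001) mod 2 = 1+0+1+0+1+0+1+0+0+0+0+0+1+0+1+0+1+0+0+0+0+0+0+0+0+0+0+0+0+0+1 mod 2 = 0
  s[1] = (0110011001100110011001100110011)·(1111101001011011100100000001001) mod 2 = 0+1+1+0+0+0+1+0+0+1+0+0+0+0+1+0+0+0+0+0+0+0+0+0+0+0+0+0+0+0+1 mod 2 = 0
  s[2] = (0001111000011110000111100001111)·(1111101001011011100100000001001) mod 2 = 0+0+0+1+1+0+1+0+0+0+0+1+1+0+1+0+0+0+0+1+0+0+0+0+0+0+0+1+0+0+1 mod 2 = 1
  s[3] = (0000000111111110000000011111111)·(1111101001011011100100000001001) mod 2 = 0+0+0+0+0+0+0+0+0+1+0+1+1+0+1+0+0+0+0+0+0+0+0+0+0+0+0+1+0+0+1 mod 2 = 0
  s[4] = (0000000000000001111111111111111)·(1111101001011011100100000001001) mod 2 = 0+0+0+0+0+0+0+0+0+0+0+0+0+0+0+1+1+0+0+1+0+0+0+0+0+0+0+1+0+0+1 mod 2 = 1
Syndrome = 00101
Column 20 of H equals this syndrome → error at bit 20 (1-indexed).
Flip bit 20: 1111101001011011100100000001001 → 1111101001011011100000000001001
Extract data bits at positions {3,5,6,7,9,10,11,12,13,14,15,17,18,19,20,21,22,23,24,25,26,27,28,29,30,31}: 11010101101100000000001001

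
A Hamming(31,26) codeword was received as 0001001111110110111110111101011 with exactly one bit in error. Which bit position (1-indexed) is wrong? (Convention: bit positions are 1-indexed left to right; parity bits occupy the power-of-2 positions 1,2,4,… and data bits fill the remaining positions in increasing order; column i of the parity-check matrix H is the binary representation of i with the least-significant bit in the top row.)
Syndrome s = H · r^T (mod 2), r = 0001001111110110111110111101011:
  s[0] = (1010101010101010101010101010101)·(0001001111110110111110111101011) mod 2 = 0+0+0+0+0+0+1+0+1+0+1+0+0+0+1+0+1+0+1+0+1+0+1+0+1+0+0+0+0+0+1 mod 2 = 0
  s[1] = (0110011001100110011001100110011)·(0001001111110110111110111101011) mod 2 = 0+0+0+0+0+0+1+0+0+1+1+0+0+1+1+0+0+1+1+0+0+0+1+0+0+1+0+0+0+1+1 mod 2 = 1
  s[2] = (0001111000011110000111100001111)·(0001001111110110111110111101011) mod 2 = 0+0+0+1+0+0+1+0+0+0+0+1+0+1+1+0+0+0+0+1+1+0+1+0+0+0+0+1+0+1+1 mod 2 = 1
  s[3] = (0000000111111110000000011111111)·(0001001111110110111110111101011) mod 2 = 0+0+0+0+0+0+0+1+1+1+1+1+0+1+1+0+0+0+0+0+0+0+0+1+1+1+0+1+0+1+1 mod 2 = 1
  s[4] = (0000000000000001111111111111111)·(0001001111110110111110111101011) mod 2 = 0+0+0+0+0+0+0+0+0+0+0+0+0+0+0+0+1+1+1+1+1+0+1+1+1+1+0+1+0+1+1 mod 2 = 0
Syndrome = 01110
Column i of H is the binary representation of i, so the syndrome is the binary index of the flipped bit.
Read s = 01110 with s[0] as LSB: 0·2^0 + 1·2^1 + 1·2^2 + 1·2^3 + 0·2^4 = 14.
Error is at bit position 14.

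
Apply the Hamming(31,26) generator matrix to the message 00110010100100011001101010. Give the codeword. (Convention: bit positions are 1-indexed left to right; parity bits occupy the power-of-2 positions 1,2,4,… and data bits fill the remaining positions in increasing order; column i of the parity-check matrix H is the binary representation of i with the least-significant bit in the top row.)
Codeword c = d · G (mod 2), d = 00110010100100011001101010:
  c[0] = d·G[:,0] = (00110010100100011001101010)·(11011010101101010101010101) mod 2 = 0+0+0+1+0+0+1+0+1+0+0+1+0+0+0+1+0+0+0+1+0+0+0+0+0+0 mod 2 = 0
  c[1] = d·G[:,1] = (00110010100100011001101010)·(10110110011011001100110011) mod 2 = 0+0+1+1+0+0+1+0+0+0+0+0+0+0+0+0+1+0+0+0+1+0+0+0+1+0 mod 2 = 0
  c[2] = d·G[:,2] = (00110010100100011001101010)·(10000000000000000000000000) mod 2 = 0+0+0+0+0+0+0+0+0+0+0+0+0+0+0+0+0+0+0+0+0+0+0+0+0+0 mod 2 = 0
  c[3] = d·G[:,3] = (00110010100100011001101010)·(01110001111000111100001111) mod 2 = 0+0+1+1+0+0+0+0+1+0+0+0+0+0+0+1+1+0+0+0+0+0+1+0+1+0 mod 2 = 1
  c[4] = d·G[:,4] = (00110010100100011001101010)·(01000000000000000000000000) mod 2 = 0+0+0+0+0+0+0+0+0+0+0+0+0+0+0+0+0+0+0+0+0+0+0+0+0+0 mod 2 = 0
  c[5] = d·G[:,5] = (00110010100100011001101010)·(00100000000000000000000000) mod 2 = 0+0+1+0+0+0+0+0+0+0+0+0+0+0+0+0+0+0+0+0+0+0+0+0+0+0 mod 2 = 1
  c[6] = d·G[:,6] = (00110010100100011001101010)·(00010000000000000000000000) mod 2 = 0+0+0+1+0+0+0+0+0+0+0+0+0+0+0+0+0+0+0+0+0+0+0+0+0+0 mod 2 = 1
  c[7] = d·G[:,7] = (00110010100100011001101010)·(00001111111000000011111111) mod 2 = 0+0+0+0+0+0+1+0+1+0+0+0+0+0+0+0+0+0+0+1+1+0+1+0+1+0 mod 2 = 0
  c[8] = d·G[:,8] = (00110010100100011001101010)·(00001000000000000000000000) mod 2 = 0+0+0+0+0+0+0+0+0+0+0+0+0+0+0+0+0+0+0+0+0+0+0+0+0+0 mod 2 = 0
  c[9] = d·G[:,9] = (00110010100100011001101010)·(00000100000000000000000000) mod 2 = 0+0+0+0+0+0+0+0+0+0+0+0+0+0+0+0+0+0+0+0+0+0+0+0+0+0 mod 2 = 0
  c[10] = d·G[:,10] = (00110010100100011001101010)·(00000010000000000000000000) mod 2 = 0+0+0+0+0+0+1+0+0+0+0+0+0+0+0+0+0+0+0+0+0+0+0+0+0+0 mod 2 = 1
  c[11] = d·G[:,11] = (00110010100100011001101010)·(00000001000000000000000000) mod 2 = 0+0+0+0+0+0+0+0+0+0+0+0+0+0+0+0+0+0+0+0+0+0+0+0+0+0 mod 2 = 0
  c[12] = d·G[:,12] = (00110010100100011001101010)·(00000000100000000000000000) mod 2 = 0+0+0+0+0+0+0+0+1+0+0+0+0+0+0+0+0+0+0+0+0+0+0+0+0+0 mod 2 = 1
  c[13] = d·G[:,13] = (00110010100100011001101010)·(00000000010000000000000000) mod 2 = 0+0+0+0+0+0+0+0+0+0+0+0+0+0+0+0+0+0+0+0+0+0+0+0+0+0 mod 2 = 0
  c[14] = d·G[:,14] = (00110010100100011001101010)·(00000000001000000000000000) mod 2 = 0+0+0+0+0+0+0+0+0+0+0+0+0+0+0+0+0+0+0+0+0+0+0+0+0+0 mod 2 = 0
  c[15] = d·G[:,15] = (00110010100100011001101010)·(00000000000111111111111111) mod 2 = 0+0+0+0+0+0+0+0+0+0+0+1+0+0+0+1+1+0+0+1+1+0+1+0+1+0 mod 2 = 1
  c[16] = d·G[:,16] = (00110010100100011001101010)·(00000000000100000000000000) mod 2 = 0+0+0+0+0+0+0+0+0+0+0+1+0+0+0+0+0+0+0+0+0+0+0+0+0+0 mod 2 = 1
  c[17] = d·G[:,17] = (00110010100100011001101010)·(00000000000010000000000000) mod 2 = 0+0+0+0+0+0+0+0+0+0+0+0+0+0+0+0+0+0+0+0+0+0+0+0+0+0 mod 2 = 0
  c[18] = d·G[:,18] = (00110010100100011001101010)·(00000000000001000000000000) mod 2 = 0+0+0+0+0+0+0+0+0+0+0+0+0+0+0+0+0+0+0+0+0+0+0+0+0+0 mod 2 = 0
  c[19] = d·G[:,19] = (00110010100100011001101010)·(00000000000000100000000000) mod 2 = 0+0+0+0+0+0+0+0+0+0+0+0+0+0+0+0+0+0+0+0+0+0+0+0+0+0 mod 2 = 0
  c[20] = d·G[:,20] = (00110010100100011001101010)·(00000000000000010000000000) mod 2 = 0+0+0+0+0+0+0+0+0+0+0+0+0+0+0+1+0+0+0+0+0+0+0+0+0+0 mod 2 = 1
  c[21] = d·G[:,21] = (00110010100100011001101010)·(00000000000000001000000000) mod 2 = 0+0+0+0+0+0+0+0+0+0+0+0+0+0+0+0+1+0+0+0+0+0+0+0+0+0 mod 2 = 1
  c[22] = d·G[:,22] = (00110010100100011001101010)·(00000000000000000100000000) mod 2 = 0+0+0+0+0+0+0+0+0+0+0+0+0+0+0+0+0+0+0+0+0+0+0+0+0+0 mod 2 = 0
  c[23] = d·G[:,23] = (00110010100100011001101010)·(00000000000000000010000000) mod 2 = 0+0+0+0+0+0+0+0+0+0+0+0+0+0+0+0+0+0+0+0+0+0+0+0+0+0 mod 2 = 0
  c[24] = d·G[:,24] = (00110010100100011001101010)·(00000000000000000001000000) mod 2 = 0+0+0+0+0+0+0+0+0+0+0+0+0+0+0+0+0+0+0+1+0+0+0+0+0+0 mod 2 = 1
  c[25] = d·G[:,25] = (00110010100100011001101010)·(00000000000000000000100000) mod 2 = 0+0+0+0+0+0+0+0+0+0+0+0+0+0+0+0+0+0+0+0+1+0+0+0+0+0 mod 2 = 1
  c[26] = d·G[:,26] = (00110010100100011001101010)·(00000000000000000000010000) mod 2 = 0+0+0+0+0+0+0+0+0+0+0+0+0+0+0+0+0+0+0+0+0+0+0+0+0+0 mod 2 = 0
  c[27] = d·G[:,27] = (00110010100100011001101010)·(00000000000000000000001000) mod 2 = 0+0+0+0+0+0+0+0+0+0+0+0+0+0+0+0+0+0+0+0+0+0+1+0+0+0 mod 2 = 1
  c[28] = d·G[:,28] = (00110010100100011001101010)·(00000000000000000000000100) mod 2 = 0+0+0+0+0+0+0+0+0+0+0+0+0+0+0+0+0+0+0+0+0+0+0+0+0+0 mod 2 = 0
  c[29] = d·G[:,29] = (00110010100100011001101010)·(00000000000000000000000010) mod 2 = 0+0+0+0+0+0+0+0+0+0+0+0+0+0+0+0+0+0+0+0+0+0+0+0+1+0 mod 2 = 1
  c[30] = d·G[:,30] = (00110010100100011001101010)·(00000000000000000000000001) mod 2 = 0+0+0+0+0+0+0+0+0+0+0+0+0+0+0+0+0+0+0+0+0+0+0+0+0+0 mod 2 = 0
Codeword = 0001011000101001100011001101010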